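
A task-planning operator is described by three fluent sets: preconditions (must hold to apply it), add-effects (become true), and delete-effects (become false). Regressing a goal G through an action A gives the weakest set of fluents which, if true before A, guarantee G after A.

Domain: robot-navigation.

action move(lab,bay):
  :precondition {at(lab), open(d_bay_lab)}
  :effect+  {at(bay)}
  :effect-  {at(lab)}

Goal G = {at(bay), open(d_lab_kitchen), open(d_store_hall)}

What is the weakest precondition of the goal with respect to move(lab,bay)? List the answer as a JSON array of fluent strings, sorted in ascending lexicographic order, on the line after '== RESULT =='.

Compute (G \ add) ∪ pre:
  G ∩ del = {}  (empty — regression defined)
  G \ add = {at(bay), open(d_lab_kitchen), open(d_store_hall)} \ {at(bay)} = {open(d_lab_kitchen), open(d_store_hall)}
  ∪ pre   = {open(d_lab_kitchen), open(d_store_hall)} ∪ {at(lab), open(d_bay_lab)}
          = {at(lab), open(d_bay_lab), open(d_lab_kitchen), open(d_store_hall)}

== RESULT ==
["at(lab)", "open(d_bay_lab)", "open(d_lab_kitchen)", "open(d_store_hall)"]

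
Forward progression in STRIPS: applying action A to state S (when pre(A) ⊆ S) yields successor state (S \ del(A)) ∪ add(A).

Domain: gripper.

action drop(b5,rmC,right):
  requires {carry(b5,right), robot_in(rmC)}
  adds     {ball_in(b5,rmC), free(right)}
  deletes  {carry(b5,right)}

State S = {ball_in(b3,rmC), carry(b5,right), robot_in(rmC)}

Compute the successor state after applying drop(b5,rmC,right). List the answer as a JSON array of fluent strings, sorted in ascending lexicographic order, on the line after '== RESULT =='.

Compute (S \ del) ∪ add:
  pre ⊆ S: {carry(b5,right), robot_in(rmC)} ⊆ S  — applicable
  S \ del = {ball_in(b3,rmC), robot_in(rmC)}
  ∪ add   = {ball_in(b3,rmC), ball_in(b5,rmC), free(right), robot_in(rmC)}

== RESULT ==
["ball_in(b3,rmC)", "ball_in(b5,rmC)", "free(right)", "robot_in(rmC)"]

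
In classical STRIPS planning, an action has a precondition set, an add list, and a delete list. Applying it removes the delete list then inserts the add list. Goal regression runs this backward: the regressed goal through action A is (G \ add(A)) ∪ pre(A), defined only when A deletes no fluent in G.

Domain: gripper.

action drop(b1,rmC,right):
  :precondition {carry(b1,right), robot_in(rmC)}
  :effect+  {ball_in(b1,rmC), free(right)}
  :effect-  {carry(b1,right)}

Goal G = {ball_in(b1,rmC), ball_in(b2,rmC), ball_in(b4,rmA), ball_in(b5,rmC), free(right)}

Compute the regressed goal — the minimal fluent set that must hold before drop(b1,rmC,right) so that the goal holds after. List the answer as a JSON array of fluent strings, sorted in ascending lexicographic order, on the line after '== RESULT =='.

Compute (G \ add) ∪ pre:
  G ∩ del = {}  (empty — regression defined)
  G \ add = {ball_in(b1,rmC), ball_in(b2,rmC), ball_in(b4,rmA), ball_in(b5,rmC), free(right)} \ {ball_in(b1,rmC), free(right)} = {ball_in(b2,rmC), ball_in(b4,rmA), ball_in(b5,rmC)}
  ∪ pre   = {ball_in(b2,rmC), ball_in(b4,rmA), ball_in(b5,rmC)} ∪ {carry(b1,right), robot_in(rmC)}
          = {ball_in(b2,rmC), ball_in(b4,rmA), ball_in(b5,rmC), carry(b1,right), robot_in(rmC)}

== RESULT ==
["ball_in(b2,rmC)", "ball_in(b4,rmA)", "ball_in(b5,rmC)", "carry(b1,right)", "robot_in(rmC)"]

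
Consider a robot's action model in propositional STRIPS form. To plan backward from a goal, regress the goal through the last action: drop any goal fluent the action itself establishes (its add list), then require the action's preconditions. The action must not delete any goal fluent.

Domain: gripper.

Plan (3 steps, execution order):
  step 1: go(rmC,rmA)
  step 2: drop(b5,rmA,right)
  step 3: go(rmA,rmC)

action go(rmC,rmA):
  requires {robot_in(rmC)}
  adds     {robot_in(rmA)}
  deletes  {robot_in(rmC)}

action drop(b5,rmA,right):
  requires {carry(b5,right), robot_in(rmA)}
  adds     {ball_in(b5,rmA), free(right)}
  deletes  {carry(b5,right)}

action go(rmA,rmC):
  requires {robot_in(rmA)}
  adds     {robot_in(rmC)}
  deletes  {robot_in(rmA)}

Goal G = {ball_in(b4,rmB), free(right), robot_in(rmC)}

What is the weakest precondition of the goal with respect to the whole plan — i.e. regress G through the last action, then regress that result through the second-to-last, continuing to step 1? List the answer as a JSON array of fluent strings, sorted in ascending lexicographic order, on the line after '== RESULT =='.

Regress step by step:
  through step 3 (go(rmA,rmC)): drop {robot_in(rmC)}, keep {ball_in(b4,rmB), free(right)}, require {robot_in(rmA)}
    → {ball_in(b4,rmB), free(right), robot_in(rmA)}
  through step 2 (drop(b5,rmA,right)): drop {free(right)}, keep {ball_in(b4,rmB), robot_in(rmA)}, require {carry(b5,right), robot_in(rmA)}
    → {ball_in(b4,rmB), carry(b5,right), robot_in(rmA)}
  through step 1 (go(rmC,rmA)): drop {robot_in(rmA)}, keep {ball_in(b4,rmB), carry(b5,right)}, require {robot_in(rmC)}
    → {ball_in(b4,rmB), carry(b5,right), robot_in(rmC)}

== RESULT ==
["ball_in(b4,rmB)", "carry(b5,right)", "robot_in(rmC)"]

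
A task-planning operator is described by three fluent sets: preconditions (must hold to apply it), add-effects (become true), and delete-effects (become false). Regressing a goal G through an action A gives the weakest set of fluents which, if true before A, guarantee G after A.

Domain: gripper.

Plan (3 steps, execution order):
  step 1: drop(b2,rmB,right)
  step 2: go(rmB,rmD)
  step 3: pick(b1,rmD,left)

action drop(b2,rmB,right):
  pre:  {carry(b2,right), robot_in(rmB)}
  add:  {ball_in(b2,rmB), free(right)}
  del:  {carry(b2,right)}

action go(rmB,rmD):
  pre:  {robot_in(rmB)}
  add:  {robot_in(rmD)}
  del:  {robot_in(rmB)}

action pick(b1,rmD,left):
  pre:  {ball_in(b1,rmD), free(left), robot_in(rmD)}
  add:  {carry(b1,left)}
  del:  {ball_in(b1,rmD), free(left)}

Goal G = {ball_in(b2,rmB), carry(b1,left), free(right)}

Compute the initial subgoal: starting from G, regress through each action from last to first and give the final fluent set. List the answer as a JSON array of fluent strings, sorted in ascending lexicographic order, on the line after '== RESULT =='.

Work backward from the goal:
  through step 3 (pick(b1,rmD,left)): drop {carry(b1,left)}, keep {ball_in(b2,rmB), free(right)}, require {ball_in(b1,rmD), free(left), robot_in(rmD)}
    → {ball_in(b1,rmD), ball_in(b2,rmB), free(left), free(right), robot_in(rmD)}
  through step 2 (go(rmB,rmD)): drop {robot_in(rmD)}, keep {ball_in(b1,rmD), ball_in(b2,rmB), free(left), free(right)}, require {robot_in(rmB)}
    → {ball_in(b1,rmD), ball_in(b2,rmB), free(left), free(right), robot_in(rmB)}
  through step 1 (drop(b2,rmB,right)): drop {ball_in(b2,rmB), free(right)}, keep {ball_in(b1,rmD), free(left), robot_in(rmB)}, require {carry(b2,right), robot_in(rmB)}
    → {ball_in(b1,rmD), carry(b2,right), free(left), robot_in(rmB)}

== RESULT ==
["ball_in(b1,rmD)", "carry(b2,right)", "free(left)", "robot_in(rmB)"]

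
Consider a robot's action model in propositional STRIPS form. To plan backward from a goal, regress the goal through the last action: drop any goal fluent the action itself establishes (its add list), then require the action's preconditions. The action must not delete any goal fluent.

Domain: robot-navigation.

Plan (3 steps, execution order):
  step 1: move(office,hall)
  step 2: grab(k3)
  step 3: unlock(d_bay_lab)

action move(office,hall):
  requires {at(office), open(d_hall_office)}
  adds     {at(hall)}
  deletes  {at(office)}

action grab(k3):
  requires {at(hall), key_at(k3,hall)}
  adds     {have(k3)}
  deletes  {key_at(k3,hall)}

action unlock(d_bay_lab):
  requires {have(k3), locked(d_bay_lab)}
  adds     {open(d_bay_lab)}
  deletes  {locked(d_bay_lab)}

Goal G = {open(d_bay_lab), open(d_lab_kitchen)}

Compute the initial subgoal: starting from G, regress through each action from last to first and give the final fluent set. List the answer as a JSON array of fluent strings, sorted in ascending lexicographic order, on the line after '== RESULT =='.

Work backward from the goal:
  through step 3 (unlock(d_bay_lab)): drop {open(d_bay_lab)}, keep {open(d_lab_kitchen)}, require {have(k3), locked(d_bay_lab)}
    → {have(k3), locked(d_bay_lab), open(d_lab_kitchen)}
  through step 2 (grab(k3)): drop {have(k3)}, keep {locked(d_bay_lab), open(d_lab_kitchen)}, require {at(hall), key_at(k3,hall)}
    → {at(hall), key_at(k3,hall), locked(d_bay_lab), open(d_lab_kitchen)}
  through step 1 (move(office,hall)): drop {at(hall)}, keep {key_at(k3,hall), locked(d_bay_lab), open(d_lab_kitchen)}, require {at(office), open(d_hall_office)}
    → {at(office), key_at(k3,hall), locked(d_bay_lab), open(d_hall_office), open(d_lab_kitchen)}

== RESULT ==
["at(office)", "key_at(k3,hall)", "locked(d_bay_lab)", "open(d_hall_office)", "open(d_lab_kitchen)"]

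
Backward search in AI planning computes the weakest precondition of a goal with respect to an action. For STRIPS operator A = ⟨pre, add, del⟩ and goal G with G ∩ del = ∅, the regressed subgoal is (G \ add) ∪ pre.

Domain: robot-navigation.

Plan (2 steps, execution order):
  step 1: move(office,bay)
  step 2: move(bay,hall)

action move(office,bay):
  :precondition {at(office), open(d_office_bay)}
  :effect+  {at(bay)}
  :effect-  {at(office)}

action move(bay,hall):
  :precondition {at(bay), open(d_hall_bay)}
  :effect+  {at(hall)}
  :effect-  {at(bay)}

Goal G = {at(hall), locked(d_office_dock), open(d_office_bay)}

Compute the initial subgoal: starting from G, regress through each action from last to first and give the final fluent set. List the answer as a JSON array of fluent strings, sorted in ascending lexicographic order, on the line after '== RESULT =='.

Regress step by step:
  through step 2 (move(bay,hall)): drop {at(hall)}, keep {locked(d_office_dock), open(d_office_bay)}, require {at(bay), open(d_hall_bay)}
    → {at(bay), locked(d_office_dock), open(d_hall_bay), open(d_office_bay)}
  through step 1 (move(office,bay)): drop {at(bay)}, keep {locked(d_office_dock), open(d_hall_bay), open(d_office_bay)}, require {at(office), open(d_office_bay)}
    → {at(office), locked(d_office_dock), open(d_hall_bay), open(d_office_bay)}

== RESULT ==
["at(office)", "locked(d_office_dock)", "open(d_hall_bay)", "open(d_office_bay)"]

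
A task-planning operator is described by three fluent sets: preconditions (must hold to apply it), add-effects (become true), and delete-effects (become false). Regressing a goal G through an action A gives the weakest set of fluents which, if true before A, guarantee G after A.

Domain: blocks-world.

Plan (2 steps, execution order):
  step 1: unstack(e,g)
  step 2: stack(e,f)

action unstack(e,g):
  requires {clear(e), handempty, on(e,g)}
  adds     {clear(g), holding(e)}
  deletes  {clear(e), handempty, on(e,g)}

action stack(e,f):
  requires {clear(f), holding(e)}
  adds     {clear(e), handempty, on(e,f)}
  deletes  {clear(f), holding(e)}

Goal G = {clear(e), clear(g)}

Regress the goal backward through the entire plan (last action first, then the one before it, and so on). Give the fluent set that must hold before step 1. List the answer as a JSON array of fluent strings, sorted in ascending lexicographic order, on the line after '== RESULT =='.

Work backward from the goal:
  through step 2 (stack(e,f)): drop {clear(e)}, keep {clear(g)}, require {clear(f), holding(e)}
    → {clear(f), clear(g), holding(e)}
  through step 1 (unstack(e,g)): drop {clear(g), holding(e)}, keep {clear(f)}, require {clear(e), handempty, on(e,g)}
    → {clear(e), clear(f), handempty, on(e,g)}

== RESULT ==
["clear(e)", "clear(f)", "handempty", "on(e,g)"]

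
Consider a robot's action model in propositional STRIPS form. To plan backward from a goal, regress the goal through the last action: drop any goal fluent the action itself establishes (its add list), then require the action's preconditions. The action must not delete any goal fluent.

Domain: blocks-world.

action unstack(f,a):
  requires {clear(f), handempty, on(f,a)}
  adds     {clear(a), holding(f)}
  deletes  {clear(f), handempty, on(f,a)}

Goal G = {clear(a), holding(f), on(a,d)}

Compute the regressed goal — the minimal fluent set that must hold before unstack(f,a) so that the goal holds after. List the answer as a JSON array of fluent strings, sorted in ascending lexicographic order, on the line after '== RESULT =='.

Compute (G \ add) ∪ pre:
  G ∩ del = {}  (empty — regression defined)
  G \ add = {clear(a), holding(f), on(a,d)} \ {clear(a), holding(f)} = {on(a,d)}
  ∪ pre   = {on(a,d)} ∪ {clear(f), handempty, on(f,a)}
          = {clear(f), handempty, on(a,d), on(f,a)}

== RESULT ==
["clear(f)", "handempty", "on(a,d)", "on(f,a)"]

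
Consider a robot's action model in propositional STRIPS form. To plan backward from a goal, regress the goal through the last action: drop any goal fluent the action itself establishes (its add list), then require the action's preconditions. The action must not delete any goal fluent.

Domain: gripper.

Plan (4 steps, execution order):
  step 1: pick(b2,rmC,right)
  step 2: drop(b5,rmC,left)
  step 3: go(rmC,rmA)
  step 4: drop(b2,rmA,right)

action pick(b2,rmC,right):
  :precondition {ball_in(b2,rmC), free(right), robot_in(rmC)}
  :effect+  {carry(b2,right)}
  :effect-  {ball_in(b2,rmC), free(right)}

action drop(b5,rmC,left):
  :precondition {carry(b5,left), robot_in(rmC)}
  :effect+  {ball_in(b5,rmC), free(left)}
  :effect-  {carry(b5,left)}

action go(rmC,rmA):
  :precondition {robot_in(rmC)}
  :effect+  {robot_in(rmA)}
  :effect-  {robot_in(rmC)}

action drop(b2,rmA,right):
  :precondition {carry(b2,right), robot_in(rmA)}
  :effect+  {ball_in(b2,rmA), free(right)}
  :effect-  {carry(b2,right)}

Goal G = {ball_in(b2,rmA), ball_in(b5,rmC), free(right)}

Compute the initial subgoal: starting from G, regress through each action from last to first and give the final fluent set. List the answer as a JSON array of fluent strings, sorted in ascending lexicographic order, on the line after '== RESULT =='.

Regress step by step:
  through step 4 (drop(b2,rmA,right)): drop {ball_in(b2,rmA), free(right)}, keep {ball_in(b5,rmC)}, require {carry(b2,right), robot_in(rmA)}
    → {ball_in(b5,rmC), carry(b2,right), robot_in(rmA)}
  through step 3 (go(rmC,rmA)): drop {robot_in(rmA)}, keep {ball_in(b5,rmC), carry(b2,right)}, require {robot_in(rmC)}
    → {ball_in(b5,rmC), carry(b2,right), robot_in(rmC)}
  through step 2 (drop(b5,rmC,left)): drop {ball_in(b5,rmC)}, keep {carry(b2,right), robot_in(rmC)}, require {carry(b5,left), robot_in(rmC)}
    → {carry(b2,right), carry(b5,left), robot_in(rmC)}
  through step 1 (pick(b2,rmC,right)): drop {carry(b2,right)}, keep {carry(b5,left), robot_in(rmC)}, require {ball_in(b2,rmC), free(right), robot_in(rmC)}
    → {ball_in(b2,rmC), carry(b5,left), free(right), robot_in(rmC)}

== RESULT ==
["ball_in(b2,rmC)", "carry(b5,left)", "free(right)", "robot_in(rmC)"]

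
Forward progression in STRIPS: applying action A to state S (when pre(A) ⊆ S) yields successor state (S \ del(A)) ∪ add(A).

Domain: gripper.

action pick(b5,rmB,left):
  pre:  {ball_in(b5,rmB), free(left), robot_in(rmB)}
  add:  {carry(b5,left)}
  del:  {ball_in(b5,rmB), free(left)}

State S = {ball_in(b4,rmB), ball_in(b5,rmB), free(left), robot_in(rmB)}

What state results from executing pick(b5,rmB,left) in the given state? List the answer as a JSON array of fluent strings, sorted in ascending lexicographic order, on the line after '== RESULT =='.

Progress:
  pre ⊆ S: {ball_in(b5,rmB), free(left), robot_in(rmB)} ⊆ S  — applicable
  S \ del = {ball_in(b4,rmB), robot_in(rmB)}
  ∪ add   = {ball_in(b4,rmB), carry(b5,left), robot_in(rmB)}

== RESULT ==
["ball_in(b4,rmB)", "carry(b5,left)", "robot_in(rmB)"]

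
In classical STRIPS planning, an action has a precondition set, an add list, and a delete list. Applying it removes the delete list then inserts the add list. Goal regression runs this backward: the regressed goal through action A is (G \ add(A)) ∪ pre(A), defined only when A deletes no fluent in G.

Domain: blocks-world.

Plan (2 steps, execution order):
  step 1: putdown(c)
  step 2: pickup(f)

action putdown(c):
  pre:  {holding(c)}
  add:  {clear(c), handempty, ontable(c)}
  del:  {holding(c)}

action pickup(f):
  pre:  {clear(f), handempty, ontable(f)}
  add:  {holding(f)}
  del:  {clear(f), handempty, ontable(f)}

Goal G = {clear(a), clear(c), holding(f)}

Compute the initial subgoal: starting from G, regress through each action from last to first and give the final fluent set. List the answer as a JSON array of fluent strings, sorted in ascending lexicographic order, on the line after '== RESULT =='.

Regress step by step:
  through step 2 (pickup(f)): drop {holding(f)}, keep {clear(a), clear(c)}, require {clear(f), handempty, ontable(f)}
    → {clear(a), clear(c), clear(f), handempty, ontable(f)}
  through step 1 (putdown(c)): drop {clear(c), handempty}, keep {clear(a), clear(f), ontable(f)}, require {holding(c)}
    → {clear(a), clear(f), holding(c), ontable(f)}

== RESULT ==
["clear(a)", "clear(f)", "holding(c)", "ontable(f)"]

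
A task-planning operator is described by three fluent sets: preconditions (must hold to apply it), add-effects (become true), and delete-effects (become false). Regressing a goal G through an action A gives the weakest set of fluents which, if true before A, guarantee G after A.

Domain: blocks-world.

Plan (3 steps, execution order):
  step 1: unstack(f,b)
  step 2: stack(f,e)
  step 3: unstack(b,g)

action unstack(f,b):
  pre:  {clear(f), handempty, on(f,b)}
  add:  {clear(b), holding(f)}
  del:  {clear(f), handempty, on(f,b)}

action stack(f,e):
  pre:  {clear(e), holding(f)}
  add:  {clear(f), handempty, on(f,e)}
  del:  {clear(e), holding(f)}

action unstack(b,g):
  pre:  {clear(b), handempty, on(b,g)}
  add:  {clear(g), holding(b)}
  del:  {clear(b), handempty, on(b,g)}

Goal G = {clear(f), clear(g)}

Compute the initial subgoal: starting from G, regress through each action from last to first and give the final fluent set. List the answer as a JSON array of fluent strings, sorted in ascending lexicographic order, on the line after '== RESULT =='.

Work backward from the goal:
  through step 3 (unstack(b,g)): drop {clear(g)}, keep {clear(f)}, require {clear(b), handempty, on(b,g)}
    → {clear(b), clear(f), handempty, on(b,g)}
  through step 2 (stack(f,e)): drop {clear(f), handempty}, keep {clear(b), on(b,g)}, require {clear(e), holding(f)}
    → {clear(b), clear(e), holding(f), on(b,g)}
  through step 1 (unstack(f,b)): drop {clear(b), holding(f)}, keep {clear(e), on(b,g)}, require {clear(f), handempty, on(f,b)}
    → {clear(e), clear(f), handempty, on(b,g), on(f,b)}

== RESULT ==
["clear(e)", "clear(f)", "handempty", "on(b,g)", "on(f,b)"]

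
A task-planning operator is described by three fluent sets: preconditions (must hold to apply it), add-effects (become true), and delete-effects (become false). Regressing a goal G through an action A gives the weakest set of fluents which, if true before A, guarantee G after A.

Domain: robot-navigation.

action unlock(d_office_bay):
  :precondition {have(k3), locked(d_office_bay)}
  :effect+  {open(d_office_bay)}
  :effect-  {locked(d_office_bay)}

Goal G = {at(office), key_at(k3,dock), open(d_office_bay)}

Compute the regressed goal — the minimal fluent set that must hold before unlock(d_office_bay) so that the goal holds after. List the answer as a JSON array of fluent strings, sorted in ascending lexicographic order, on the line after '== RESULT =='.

Regress:
  G ∩ del = {}  (empty — regression defined)
  G \ add = {at(office), key_at(k3,dock), open(d_office_bay)} \ {open(d_office_bay)} = {at(office), key_at(k3,dock)}
  ∪ pre   = {at(office), key_at(k3,dock)} ∪ {have(k3), locked(d_office_bay)}
          = {at(office), have(k3), key_at(k3,dock), locked(d_office_bay)}

== RESULT ==
["at(office)", "have(k3)", "key_at(k3,dock)", "locked(d_office_bay)"]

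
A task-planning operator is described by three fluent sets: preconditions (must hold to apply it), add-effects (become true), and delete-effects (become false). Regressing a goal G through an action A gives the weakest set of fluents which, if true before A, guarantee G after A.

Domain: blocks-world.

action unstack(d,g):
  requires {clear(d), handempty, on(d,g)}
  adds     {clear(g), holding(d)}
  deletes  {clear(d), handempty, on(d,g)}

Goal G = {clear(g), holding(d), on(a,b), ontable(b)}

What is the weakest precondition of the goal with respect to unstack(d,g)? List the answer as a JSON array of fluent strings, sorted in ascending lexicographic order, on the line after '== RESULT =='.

Compute (G \ add) ∪ pre:
  G ∩ del = {}  (empty — regression defined)
  G \ add = {clear(g), holding(d), on(a,b), ontable(b)} \ {clear(g), holding(d)} = {on(a,b), ontable(b)}
  ∪ pre   = {on(a,b), ontable(b)} ∪ {clear(d), handempty, on(d,g)}
          = {clear(d), handempty, on(a,b), on(d,g), ontable(b)}

== RESULT ==
["clear(d)", "handempty", "on(a,b)", "on(d,g)", "ontable(b)"]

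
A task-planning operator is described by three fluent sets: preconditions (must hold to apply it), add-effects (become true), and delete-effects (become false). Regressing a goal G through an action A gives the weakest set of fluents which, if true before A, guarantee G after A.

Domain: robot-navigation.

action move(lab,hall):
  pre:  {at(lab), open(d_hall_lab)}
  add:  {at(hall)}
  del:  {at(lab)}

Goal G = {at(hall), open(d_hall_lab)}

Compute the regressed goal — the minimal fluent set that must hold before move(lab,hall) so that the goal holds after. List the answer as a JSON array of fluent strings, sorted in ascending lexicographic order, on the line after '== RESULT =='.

Compute (G \ add) ∪ pre:
  G ∩ del = {}  (empty — regression defined)
  G \ add = {at(hall), open(d_hall_lab)} \ {at(hall)} = {open(d_hall_lab)}
  ∪ pre   = {open(d_hall_lab)} ∪ {at(lab), open(d_hall_lab)}
          = {at(lab), open(d_hall_lab)}

== RESULT ==
["at(lab)", "open(d_hall_lab)"]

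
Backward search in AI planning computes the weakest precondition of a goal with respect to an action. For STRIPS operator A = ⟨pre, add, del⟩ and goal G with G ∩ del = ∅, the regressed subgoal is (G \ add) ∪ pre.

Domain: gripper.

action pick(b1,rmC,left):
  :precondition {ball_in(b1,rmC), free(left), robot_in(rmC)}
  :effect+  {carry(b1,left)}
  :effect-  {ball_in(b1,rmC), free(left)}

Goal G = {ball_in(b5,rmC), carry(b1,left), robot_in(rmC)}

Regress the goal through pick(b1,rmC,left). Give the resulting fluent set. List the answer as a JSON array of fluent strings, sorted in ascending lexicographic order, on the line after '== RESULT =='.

Compute (G \ add) ∪ pre:
  G ∩ del = {}  (empty — regression defined)
  G \ add = {ball_in(b5,rmC), carry(b1,left), robot_in(rmC)} \ {carry(b1,left)} = {ball_in(b5,rmC), robot_in(rmC)}
  ∪ pre   = {ball_in(b5,rmC), robot_in(rmC)} ∪ {ball_in(b1,rmC), free(left), robot_in(rmC)}
          = {ball_in(b1,rmC), ball_in(b5,rmC), free(left), robot_in(rmC)}

== RESULT ==
["ball_in(b1,rmC)", "ball_in(b5,rmC)", "free(left)", "robot_in(rmC)"]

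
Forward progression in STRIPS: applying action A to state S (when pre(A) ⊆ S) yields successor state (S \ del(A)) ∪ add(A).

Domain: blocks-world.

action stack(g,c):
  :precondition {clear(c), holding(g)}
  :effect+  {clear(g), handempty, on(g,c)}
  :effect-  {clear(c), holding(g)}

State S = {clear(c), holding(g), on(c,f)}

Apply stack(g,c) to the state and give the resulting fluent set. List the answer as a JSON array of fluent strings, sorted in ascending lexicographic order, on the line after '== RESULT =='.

Progress:
  pre ⊆ S: {clear(c), holding(g)} ⊆ S  — applicable
  S \ del = {on(c,f)}
  ∪ add   = {clear(g), handempty, on(c,f), on(g,c)}

== RESULT ==
["clear(g)", "handempty", "on(c,f)", "on(g,c)"]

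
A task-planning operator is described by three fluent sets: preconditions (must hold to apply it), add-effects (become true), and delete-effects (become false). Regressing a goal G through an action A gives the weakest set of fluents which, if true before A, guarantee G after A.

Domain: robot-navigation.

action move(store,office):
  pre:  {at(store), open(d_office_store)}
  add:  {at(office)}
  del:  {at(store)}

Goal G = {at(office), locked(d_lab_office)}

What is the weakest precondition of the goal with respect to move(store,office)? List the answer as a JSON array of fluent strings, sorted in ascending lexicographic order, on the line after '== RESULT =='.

Compute (G \ add) ∪ pre:
  G ∩ del = {}  (empty — regression defined)
  G \ add = {at(office), locked(d_lab_office)} \ {at(office)} = {locked(d_lab_office)}
  ∪ pre   = {locked(d_lab_office)} ∪ {at(store), open(d_office_store)}
          = {at(store), locked(d_lab_office), open(d_office_store)}

== RESULT ==
["at(store)", "locked(d_lab_office)", "open(d_office_store)"]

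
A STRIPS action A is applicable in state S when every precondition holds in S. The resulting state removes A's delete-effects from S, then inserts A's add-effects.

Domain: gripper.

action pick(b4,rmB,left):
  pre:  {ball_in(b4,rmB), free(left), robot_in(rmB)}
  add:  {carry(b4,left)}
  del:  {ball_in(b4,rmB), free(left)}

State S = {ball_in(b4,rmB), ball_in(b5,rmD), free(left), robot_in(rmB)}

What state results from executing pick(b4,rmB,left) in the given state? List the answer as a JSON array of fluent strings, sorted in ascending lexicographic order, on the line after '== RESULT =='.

Progress:
  pre ⊆ S: {ball_in(b4,rmB), free(left), robot_in(rmB)} ⊆ S  — applicable
  S \ del = {ball_in(b5,rmD), robot_in(rmB)}
  ∪ add   = {ball_in(b5,rmD), carry(b4,left), robot_in(rmB)}

== RESULT ==
["ball_in(b5,rmD)", "carry(b4,left)", "robot_in(rmB)"]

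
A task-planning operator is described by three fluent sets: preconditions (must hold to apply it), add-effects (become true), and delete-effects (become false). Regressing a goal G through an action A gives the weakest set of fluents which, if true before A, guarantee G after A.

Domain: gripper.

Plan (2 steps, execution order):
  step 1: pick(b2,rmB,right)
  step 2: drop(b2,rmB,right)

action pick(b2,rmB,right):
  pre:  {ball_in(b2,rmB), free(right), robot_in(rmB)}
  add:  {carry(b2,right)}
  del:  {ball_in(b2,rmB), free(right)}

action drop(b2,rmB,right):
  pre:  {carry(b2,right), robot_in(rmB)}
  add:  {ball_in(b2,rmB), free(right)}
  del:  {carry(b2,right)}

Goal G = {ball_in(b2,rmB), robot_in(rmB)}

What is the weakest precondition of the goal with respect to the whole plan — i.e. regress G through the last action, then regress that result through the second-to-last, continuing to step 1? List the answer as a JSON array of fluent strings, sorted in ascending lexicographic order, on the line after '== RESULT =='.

Work backward from the goal:
  through step 2 (drop(b2,rmB,right)): drop {ball_in(b2,rmB)}, keep {robot_in(rmB)}, require {carry(b2,right), robot_in(rmB)}
    → {carry(b2,right), robot_in(rmB)}
  through step 1 (pick(b2,rmB,right)): drop {carry(b2,right)}, keep {robot_in(rmB)}, require {ball_in(b2,rmB), free(right), robot_in(rmB)}
    → {ball_in(b2,rmB), free(right), robot_in(rmB)}

== RESULT ==
["ball_in(b2,rmB)", "free(right)", "robot_in(rmB)"]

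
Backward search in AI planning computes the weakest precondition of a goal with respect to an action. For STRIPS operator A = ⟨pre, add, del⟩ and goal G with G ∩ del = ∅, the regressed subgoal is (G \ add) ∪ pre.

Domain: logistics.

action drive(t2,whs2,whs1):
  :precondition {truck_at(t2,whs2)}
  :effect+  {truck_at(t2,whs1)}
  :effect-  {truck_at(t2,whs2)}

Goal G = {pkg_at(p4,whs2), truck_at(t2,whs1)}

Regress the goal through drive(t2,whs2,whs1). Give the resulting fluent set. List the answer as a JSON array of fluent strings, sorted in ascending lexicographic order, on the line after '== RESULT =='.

Compute (G \ add) ∪ pre:
  G ∩ del = {}  (empty — regression defined)
  G \ add = {pkg_at(p4,whs2), truck_at(t2,whs1)} \ {truck_at(t2,whs1)} = {pkg_at(p4,whs2)}
  ∪ pre   = {pkg_at(p4,whs2)} ∪ {truck_at(t2,whs2)}
          = {pkg_at(p4,whs2), truck_at(t2,whs2)}

== RESULT ==
["pkg_at(p4,whs2)", "truck_at(t2,whs2)"]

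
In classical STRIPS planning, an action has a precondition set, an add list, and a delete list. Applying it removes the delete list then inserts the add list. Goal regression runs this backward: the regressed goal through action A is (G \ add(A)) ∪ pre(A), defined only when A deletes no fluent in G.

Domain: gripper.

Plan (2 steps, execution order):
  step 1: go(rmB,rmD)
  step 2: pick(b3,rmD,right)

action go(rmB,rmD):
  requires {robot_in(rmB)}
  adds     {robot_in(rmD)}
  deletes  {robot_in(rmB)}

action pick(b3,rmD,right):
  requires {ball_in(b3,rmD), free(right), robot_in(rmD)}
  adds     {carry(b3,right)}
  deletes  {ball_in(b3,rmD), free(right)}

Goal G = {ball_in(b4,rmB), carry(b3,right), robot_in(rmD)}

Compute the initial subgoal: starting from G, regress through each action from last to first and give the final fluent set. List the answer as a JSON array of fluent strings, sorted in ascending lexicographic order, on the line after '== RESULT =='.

Work backward from the goal:
  through step 2 (pick(b3,rmD,right)): drop {carry(b3,right)}, keep {ball_in(b4,rmB), robot_in(rmD)}, require {ball_in(b3,rmD), free(right), robot_in(rmD)}
    → {ball_in(b3,rmD), ball_in(b4,rmB), free(right), robot_in(rmD)}
  through step 1 (go(rmB,rmD)): drop {robot_in(rmD)}, keep {ball_in(b3,rmD), ball_in(b4,rmB), free(right)}, require {robot_in(rmB)}
    → {ball_in(b3,rmD), ball_in(b4,rmB), free(right), robot_in(rmB)}

== RESULT ==
["ball_in(b3,rmD)", "ball_in(b4,rmB)", "free(right)", "robot_in(rmB)"]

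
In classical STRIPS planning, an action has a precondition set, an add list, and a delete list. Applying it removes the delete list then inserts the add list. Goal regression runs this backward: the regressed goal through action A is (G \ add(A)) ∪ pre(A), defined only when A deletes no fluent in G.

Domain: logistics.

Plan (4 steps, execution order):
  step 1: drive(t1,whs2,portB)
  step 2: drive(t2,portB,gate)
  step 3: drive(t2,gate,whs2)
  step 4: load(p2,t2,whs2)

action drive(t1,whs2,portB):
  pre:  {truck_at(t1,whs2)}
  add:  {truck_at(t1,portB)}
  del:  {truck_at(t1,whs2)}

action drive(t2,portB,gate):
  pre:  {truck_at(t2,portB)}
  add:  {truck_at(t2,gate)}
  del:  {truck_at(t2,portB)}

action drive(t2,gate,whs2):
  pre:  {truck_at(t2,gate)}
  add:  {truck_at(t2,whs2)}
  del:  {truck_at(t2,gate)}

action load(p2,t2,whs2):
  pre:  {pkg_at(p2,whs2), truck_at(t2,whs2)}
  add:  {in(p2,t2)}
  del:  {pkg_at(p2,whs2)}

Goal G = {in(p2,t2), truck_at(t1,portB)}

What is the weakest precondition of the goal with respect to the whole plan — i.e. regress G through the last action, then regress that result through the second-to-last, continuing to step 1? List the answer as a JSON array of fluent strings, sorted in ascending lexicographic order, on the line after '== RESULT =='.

Regress step by step:
  through step 4 (load(p2,t2,whs2)): drop {in(p2,t2)}, keep {truck_at(t1,portB)}, require {pkg_at(p2,whs2), truck_at(t2,whs2)}
    → {pkg_at(p2,whs2), truck_at(t1,portB), truck_at(t2,whs2)}
  through step 3 (drive(t2,gate,whs2)): drop {truck_at(t2,whs2)}, keep {pkg_at(p2,whs2), truck_at(t1,portB)}, require {truck_at(t2,gate)}
    → {pkg_at(p2,whs2), truck_at(t1,portB), truck_at(t2,gate)}
  through step 2 (drive(t2,portB,gate)): drop {truck_at(t2,gate)}, keep {pkg_at(p2,whs2), truck_at(t1,portB)}, require {truck_at(t2,portB)}
    → {pkg_at(p2,whs2), truck_at(t1,portB), truck_at(t2,portB)}
  through step 1 (drive(t1,whs2,portB)): drop {truck_at(t1,portB)}, keep {pkg_at(p2,whs2), truck_at(t2,portB)}, require {truck_at(t1,whs2)}
    → {pkg_at(p2,whs2), truck_at(t1,whs2), truck_at(t2,portB)}

== RESULT ==
["pkg_at(p2,whs2)", "truck_at(t1,whs2)", "truck_at(t2,portB)"]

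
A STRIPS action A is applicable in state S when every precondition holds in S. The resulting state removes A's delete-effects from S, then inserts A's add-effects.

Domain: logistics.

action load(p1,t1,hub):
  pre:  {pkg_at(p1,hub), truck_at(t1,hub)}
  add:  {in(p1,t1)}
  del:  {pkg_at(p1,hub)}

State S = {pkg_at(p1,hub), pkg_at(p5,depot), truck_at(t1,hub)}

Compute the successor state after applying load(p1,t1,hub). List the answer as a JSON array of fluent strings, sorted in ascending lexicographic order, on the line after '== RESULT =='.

Compute (S \ del) ∪ add:
  pre ⊆ S: {pkg_at(p1,hub), truck_at(t1,hub)} ⊆ S  — applicable
  S \ del = {pkg_at(p5,depot), truck_at(t1,hub)}
  ∪ add   = {in(p1,t1), pkg_at(p5,depot), truck_at(t1,hub)}

== RESULT ==
["in(p1,t1)", "pkg_at(p5,depot)", "truck_at(t1,hub)"]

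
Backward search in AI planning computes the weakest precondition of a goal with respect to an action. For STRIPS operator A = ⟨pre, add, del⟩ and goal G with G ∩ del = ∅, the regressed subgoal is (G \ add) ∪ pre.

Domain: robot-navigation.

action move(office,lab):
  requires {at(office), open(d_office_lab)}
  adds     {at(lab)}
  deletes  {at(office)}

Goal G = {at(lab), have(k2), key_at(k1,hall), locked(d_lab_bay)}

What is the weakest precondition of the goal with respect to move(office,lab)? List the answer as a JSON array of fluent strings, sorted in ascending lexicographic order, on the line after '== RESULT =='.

Regress:
  G ∩ del = {}  (empty — regression defined)
  G \ add = {at(lab), have(k2), key_at(k1,hall), locked(d_lab_bay)} \ {at(lab)} = {have(k2), key_at(k1,hall), locked(d_lab_bay)}
  ∪ pre   = {have(k2), key_at(k1,hall), locked(d_lab_bay)} ∪ {at(office), open(d_office_lab)}
          = {at(office), have(k2), key_at(k1,hall), locked(d_lab_bay), open(d_office_lab)}

== RESULT ==
["at(office)", "have(k2)", "key_at(k1,hall)", "locked(d_lab_bay)", "open(d_office_lab)"]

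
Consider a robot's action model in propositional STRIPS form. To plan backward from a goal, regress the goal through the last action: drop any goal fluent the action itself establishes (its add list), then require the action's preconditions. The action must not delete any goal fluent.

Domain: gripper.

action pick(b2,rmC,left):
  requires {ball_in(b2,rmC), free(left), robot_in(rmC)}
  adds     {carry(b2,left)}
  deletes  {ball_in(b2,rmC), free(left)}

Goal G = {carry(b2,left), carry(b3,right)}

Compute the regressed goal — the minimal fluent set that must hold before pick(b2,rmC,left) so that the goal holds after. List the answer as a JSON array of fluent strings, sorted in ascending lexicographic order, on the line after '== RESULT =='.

Compute (G \ add) ∪ pre:
  G ∩ del = {}  (empty — regression defined)
  G \ add = {carry(b2,left), carry(b3,right)} \ {carry(b2,left)} = {carry(b3,right)}
  ∪ pre   = {carry(b3,right)} ∪ {ball_in(b2,rmC), free(left), robot_in(rmC)}
          = {ball_in(b2,rmC), carry(b3,right), free(left), robot_in(rmC)}

== RESULT ==
["ball_in(b2,rmC)", "carry(b3,right)", "free(left)", "robot_in(rmC)"]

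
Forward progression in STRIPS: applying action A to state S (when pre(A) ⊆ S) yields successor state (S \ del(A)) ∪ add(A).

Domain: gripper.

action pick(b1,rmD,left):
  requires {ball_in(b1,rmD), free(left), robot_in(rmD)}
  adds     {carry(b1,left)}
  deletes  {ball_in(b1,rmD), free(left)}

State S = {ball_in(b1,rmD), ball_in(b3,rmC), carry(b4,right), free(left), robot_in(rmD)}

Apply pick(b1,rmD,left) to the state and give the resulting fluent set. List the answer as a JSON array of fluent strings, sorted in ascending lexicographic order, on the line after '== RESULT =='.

Compute (S \ del) ∪ add:
  pre ⊆ S: {ball_in(b1,rmD), free(left), robot_in(rmD)} ⊆ S  — applicable
  S \ del = {ball_in(b3,rmC), carry(b4,right), robot_in(rmD)}
  ∪ add   = {ball_in(b3,rmC), carry(b1,left), carry(b4,right), robot_in(rmD)}

== RESULT ==
["ball_in(b3,rmC)", "carry(b1,left)", "carry(b4,right)", "robot_in(rmD)"]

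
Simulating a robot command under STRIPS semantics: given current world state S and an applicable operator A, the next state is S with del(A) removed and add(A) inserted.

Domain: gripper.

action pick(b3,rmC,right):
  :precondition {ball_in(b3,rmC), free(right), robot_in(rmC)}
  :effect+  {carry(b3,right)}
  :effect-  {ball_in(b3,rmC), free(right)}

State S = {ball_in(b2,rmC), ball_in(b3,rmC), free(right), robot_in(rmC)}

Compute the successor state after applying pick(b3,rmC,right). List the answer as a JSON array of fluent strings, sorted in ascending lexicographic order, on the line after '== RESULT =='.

Progress:
  pre ⊆ S: {ball_in(b3,rmC), free(right), robot_in(rmC)} ⊆ S  — applicable
  S \ del = {ball_in(b2,rmC), robot_in(rmC)}
  ∪ add   = {ball_in(b2,rmC), carry(b3,right), robot_in(rmC)}

== RESULT ==
["ball_in(b2,rmC)", "carry(b3,right)", "robot_in(rmC)"]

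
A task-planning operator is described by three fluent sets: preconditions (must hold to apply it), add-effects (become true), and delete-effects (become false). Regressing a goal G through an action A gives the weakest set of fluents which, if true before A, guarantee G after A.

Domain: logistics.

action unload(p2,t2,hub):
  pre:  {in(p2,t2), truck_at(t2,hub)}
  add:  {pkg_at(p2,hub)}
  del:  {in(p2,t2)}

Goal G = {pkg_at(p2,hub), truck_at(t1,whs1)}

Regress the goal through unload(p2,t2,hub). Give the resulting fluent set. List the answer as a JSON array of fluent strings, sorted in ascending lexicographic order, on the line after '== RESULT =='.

Compute (G \ add) ∪ pre:
  G ∩ del = {}  (empty — regression defined)
  G \ add = {pkg_at(p2,hub), truck_at(t1,whs1)} \ {pkg_at(p2,hub)} = {truck_at(t1,whs1)}
  ∪ pre   = {truck_at(t1,whs1)} ∪ {in(p2,t2), truck_at(t2,hub)}
          = {in(p2,t2), truck_at(t1,whs1), truck_at(t2,hub)}

== RESULT ==
["in(p2,t2)", "truck_at(t1,whs1)", "truck_at(t2,hub)"]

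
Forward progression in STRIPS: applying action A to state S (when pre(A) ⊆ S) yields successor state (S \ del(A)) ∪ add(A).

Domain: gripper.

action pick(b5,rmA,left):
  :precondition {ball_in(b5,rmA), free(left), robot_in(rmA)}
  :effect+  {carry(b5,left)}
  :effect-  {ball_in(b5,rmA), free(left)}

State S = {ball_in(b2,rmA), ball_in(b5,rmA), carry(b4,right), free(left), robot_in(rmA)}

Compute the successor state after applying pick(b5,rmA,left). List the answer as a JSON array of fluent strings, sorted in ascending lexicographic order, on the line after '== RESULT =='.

Compute (S \ del) ∪ add:
  pre ⊆ S: {ball_in(b5,rmA), free(left), robot_in(rmA)} ⊆ S  — applicable
  S \ del = {ball_in(b2,rmA), carry(b4,right), robot_in(rmA)}
  ∪ add   = {ball_in(b2,rmA), carry(b4,right), carry(b5,left), robot_in(rmA)}

== RESULT ==
["ball_in(b2,rmA)", "carry(b4,right)", "carry(b5,left)", "robot_in(rmA)"]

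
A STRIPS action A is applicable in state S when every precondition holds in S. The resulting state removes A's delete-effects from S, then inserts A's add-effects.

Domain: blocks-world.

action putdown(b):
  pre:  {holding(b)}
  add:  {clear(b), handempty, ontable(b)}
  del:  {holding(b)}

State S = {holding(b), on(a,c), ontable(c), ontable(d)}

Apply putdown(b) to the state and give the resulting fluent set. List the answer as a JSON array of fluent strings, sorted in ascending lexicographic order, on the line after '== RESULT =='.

Compute (S \ del) ∪ add:
  pre ⊆ S: {holding(b)} ⊆ S  — applicable
  S \ del = {on(a,c), ontable(c), ontable(d)}
  ∪ add   = {clear(b), handempty, on(a,c), ontable(b), ontable(c), ontable(d)}

== RESULT ==
["clear(b)", "handempty", "on(a,c)", "ontable(b)", "ontable(c)", "ontable(d)"]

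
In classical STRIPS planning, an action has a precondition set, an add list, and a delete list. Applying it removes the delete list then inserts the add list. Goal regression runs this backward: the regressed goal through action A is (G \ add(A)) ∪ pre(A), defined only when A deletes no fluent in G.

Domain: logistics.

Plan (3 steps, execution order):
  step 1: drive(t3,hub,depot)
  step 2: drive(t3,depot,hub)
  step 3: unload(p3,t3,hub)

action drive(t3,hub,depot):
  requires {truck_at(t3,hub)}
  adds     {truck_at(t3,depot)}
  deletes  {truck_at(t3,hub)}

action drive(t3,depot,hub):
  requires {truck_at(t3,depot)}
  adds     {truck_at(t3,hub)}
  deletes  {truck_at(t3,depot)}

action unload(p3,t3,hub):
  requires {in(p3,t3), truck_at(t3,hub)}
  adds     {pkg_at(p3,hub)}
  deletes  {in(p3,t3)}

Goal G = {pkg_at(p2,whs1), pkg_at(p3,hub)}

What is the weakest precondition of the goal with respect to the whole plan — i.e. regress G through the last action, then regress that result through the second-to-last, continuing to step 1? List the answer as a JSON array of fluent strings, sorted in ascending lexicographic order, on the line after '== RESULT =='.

Work backward from the goal:
  through step 3 (unload(p3,t3,hub)): drop {pkg_at(p3,hub)}, keep {pkg_at(p2,whs1)}, require {in(p3,t3), truck_at(t3,hub)}
    → {in(p3,t3), pkg_at(p2,whs1), truck_at(t3,hub)}
  through step 2 (drive(t3,depot,hub)): drop {truck_at(t3,hub)}, keep {in(p3,t3), pkg_at(p2,whs1)}, require {truck_at(t3,depot)}
    → {in(p3,t3), pkg_at(p2,whs1), truck_at(t3,depot)}
  through step 1 (drive(t3,hub,depot)): drop {truck_at(t3,depot)}, keep {in(p3,t3), pkg_at(p2,whs1)}, require {truck_at(t3,hub)}
    → {in(p3,t3), pkg_at(p2,whs1), truck_at(t3,hub)}

== RESULT ==
["in(p3,t3)", "pkg_at(p2,whs1)", "truck_at(t3,hub)"]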